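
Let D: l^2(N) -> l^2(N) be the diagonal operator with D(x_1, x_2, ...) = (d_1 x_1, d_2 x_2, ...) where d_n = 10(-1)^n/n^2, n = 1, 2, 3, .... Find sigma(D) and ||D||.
sigma(D) = {10(-1)^n/n^2 : n ≥ 1} ∪ {0}; ||D|| = 10

A bounded diagonal operator on l^2 with diagonal entries d_n has spectrum equal to the closure of {d_n : n ≥ 1}: every d_n is an eigenvalue (with eigenvector e_n), so {d_n} ⊂ sigma(D); the spectrum is closed, so its closure is too; and for lambda not in the closure, (D - lambda I) has bounded inverse (the diagonal entries 1/(d_n - lambda) are bounded). For our sequence d_n = 10(-1)^n/n^2, n = 1, 2, 3, ...:
  - {d_n} = {10(-1)^n/n^2 : n ≥ 1}; the only limit point is 0
  - closure = {10(-1)^n/n^2 : n ≥ 1} ∪ {0}
For the norm: a diagonal operator has ||D|| = sup_n |d_n|. Here |d_n| = 10/n^2 is decreasing, so sup_n |d_n| = |d_1| = 10. So ||D|| = 10.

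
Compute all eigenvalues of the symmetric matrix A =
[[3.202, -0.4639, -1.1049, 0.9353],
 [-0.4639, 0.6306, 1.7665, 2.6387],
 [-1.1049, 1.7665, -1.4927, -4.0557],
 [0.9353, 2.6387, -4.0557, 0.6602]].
sigma(A) ≈ {-6, 1, 3, 5}

A is real symmetric, so its spectrum consists of real eigenvalues. Expanding the characteristic polynomial of the displayed matrix gives
  det(λ I - A) = p(λ) = λ^4 + (-3)λ^3 + (-31)λ^2 + (123.0011)λ + (-90.0017).
Solving p(λ) = 0 yields eigenvalues ≈ -6, 1, 3, 5. (A is shown rounded to 4 decimals, so these recover the underlying integer eigenvalues to within that precision.)
Verification: the trace of A = 3 equals the sum of eigenvalues 3, and det(A) ≈ -90.0017 matches the eigenvalue product -90.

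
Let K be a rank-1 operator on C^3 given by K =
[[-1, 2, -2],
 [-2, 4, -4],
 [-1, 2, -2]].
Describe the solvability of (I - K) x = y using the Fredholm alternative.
(I - K) is singular (det(I - K) = 0, i.e. 1 ∈ sigma(K)). (I - K) x = y is solvable iff y ⊥ ker((I - K)^*) = span{(-1, 2, -2)}, i.e. iff -y_1 + 2y_2 - 2y_3 = 0. When solvable, the solutions are x = y + c·(1, 2, 1), c arbitrary (ker(I - K) = span{(1, 2, 1)}, dimension 1).

K has rank 1, so it is an outer product K = u v^T: every row of K is a multiple of one row vector. Reading off the entries, u = (1, 2, 1) and v = (-1, 2, -2) (row i of K equals u_i·v^T). A rank-one matrix u v^T satisfies K u = u (v·u) and kills the (2)-dimensional subspace v^⊥, so its characteristic polynomial is lambda^2 (lambda - v·u) with v·u = tr K = 1. Hence the eigenvalues of I - K are 1 (multiplicity 2) and 1 - (1) = 0, so det(I - K) = 0. (Direct check: I - K =
[[2, -2, 2],
 [2, -3, 4],
 [1, -2, 3]]
has determinant 0.) So 1 is an eigenvalue of K and (I - K) is not invertible. The finite-dimensional Fredholm alternative says: either (I - K) is invertible, or ker(I - K) ≠ {0} and then range(I - K) = ker((I - K)^*)^⊥, with dim ker(I - K) = dim ker((I - K)^*). We are in the second case, so we need both kernels. Kernel of I - K: (I - K) u = u - u (v·u) = u - u = 0, so ker(I - K) = span{u} = span{(1, 2, 1)} (it is exactly 1-dimensional because rank(I - K) = 2). Kernel of the adjoint: K is real, so (I - K)^* = I - K^T = I - v u^T, and (I - v u^T) v = v - v (u·v) = 0; hence ker((I - K)^*) = span{v} = span{(-1, 2, -2)}. Therefore (I - K) x = y is solvable iff <y, v> = 0, i.e. iff -y_1 + 2y_2 - 2y_3 = 0. When this holds, K y = u (v·y) = 0, so (I - K) y = y and x = y is a particular solution; the full solution set is the line x = y + c·u = y + c·(1, 2, 1), c ∈ C.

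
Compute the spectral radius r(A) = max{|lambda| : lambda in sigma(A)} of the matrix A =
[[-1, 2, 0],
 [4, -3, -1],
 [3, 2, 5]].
r(A) ≈ 4.9675

The eigenvalues of A are the roots of its characteristic polynomial. With M = A (coefficients from the trace, the sum of principal 2x2 minors, and det A):
  p(λ) = det(λ I - M) = λ^3 - λ^2 - 23λ + 33.
No integer candidate from the rational root theorem (±divisors of 33) is a root, so the roots are irrational. The cubic discriminant is Δ = 33588 > 0, so there are three distinct real roots. p(-5) = -2 and p(-4) = 45 have opposite signs, so a root lies in (-5, -4); Newton's method refines it to λ ≈ -4.9675. p(1) = 10 and p(2) = -9 have opposite signs, so a root lies in (1, 2); Newton's method refines it to λ ≈ 1.4806. p(4) = -11 and p(5) = 18 have opposite signs, so a root lies in (4, 5); Newton's method refines it to λ ≈ 4.4869. Check (Vieta): the three roots sum to 1, matching tr M = 1.
Thus the eigenvalues (to 4 decimals) are -4.9675 (modulus 4.9675); 1.4806 (modulus 1.4806); 4.4869 (modulus 4.4869). The spectral radius is the largest modulus: r(A) ≈ 4.9675. (Cross-check: r(A) ≤ ||A||_2 ≈ 6.1712; equality holds whenever A is normal, though it can also hold for some non-normal A.)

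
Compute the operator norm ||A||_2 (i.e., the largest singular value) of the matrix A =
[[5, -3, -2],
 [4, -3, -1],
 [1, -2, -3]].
||A||_2 ≈ 8.4574 (= sqrt(largest eigenvalue of A^T A))

||A||_2 = sigma_max(A) = sqrt(lambda_max(A^T A)). Form the symmetric matrix M = A^T A =
[[42, -29, -17],
 [-29, 22, 15],
 [-17, 15, 14]].
Its characteristic polynomial (trace, sum of principal 2x2 minors, determinant of M give the coefficients) is
  p(λ) = det(λ I - M) = λ^3 - 78λ^2 + 465λ - 144.
No integer candidate from the rational root theorem (±divisors of 144) is a root, so the roots are irrational. The cubic discriminant is Δ = 733444416 > 0, so there are three distinct real roots. p(0) = -144 and p(1) = 244 have opposite signs, so a root lies in (0, 1); Newton's method refines it to λ ≈ 0.3276. p(6) = 54 and p(7) = -368 have opposite signs, so a root lies in (6, 7); Newton's method refines it to λ ≈ 6.1453. p(71) = -2416 and p(72) = 2232 have opposite signs, so a root lies in (71, 72); Newton's method refines it to λ ≈ 71.5271. Check (Vieta): the three roots sum to 78, matching tr M = 78.
So the eigenvalues of A^T A are ≈ 0.3276, 6.1453, 71.5271 (all ≥ 0, as they must be for A^T A). The largest is λ_max ≈ 71.5271, hence ||A||_2 = sqrt(λ_max) ≈ 8.4574.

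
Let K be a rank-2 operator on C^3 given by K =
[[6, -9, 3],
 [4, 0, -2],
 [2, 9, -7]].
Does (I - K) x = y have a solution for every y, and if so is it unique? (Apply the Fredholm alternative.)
(I - K) is invertible (det(I - K) = 8 ≠ 0), so for every y in C^3 the equation (I - K) x = y has a unique solution.

K has rank 2 and factors as K = U V^T = u1 v1^T + u2 v2^T with u1 = (0, 1, 2), v1 = (2, 3, -3), u2 = (3, 1, -1), v2 = (2, -3, 1) (multiplying out reproduces the displayed K). The nonzero eigenvalues of U V^T coincide with those of the 2 x 2 matrix G = V^T U = [[v1·u1, v1·u2], [v2·u1, v2·u2]] = [[-3, 12], [-1, 2]], and by the Sylvester determinant identity det(I_3 - U V^T) = det(I_2 - V^T U) = det([[4, -12], [1, -1]]) = (4)(-1) - (-12)(1) = 8. (Direct check: I - K =
[[-5, 9, -3],
 [-4, 1, 2],
 [-2, -9, 8]]
has determinant 8.) The finite-dimensional Fredholm alternative says: either (I - K) is invertible, or ker(I - K) ≠ {0} and then range(I - K) = ker((I - K)^*)^⊥, with dim ker(I - K) = dim ker((I - K)^*). Since det(I - K) ≠ 0, 1 is not an eigenvalue of K and ker(I - K) = {0}, so we are in the first case: for every y there is a unique x = (I - K)^(-1) y. (Explicitly, by the Woodbury identity, (I - U V^T)^(-1) = I + U (I_2 - G)^(-1) V^T.)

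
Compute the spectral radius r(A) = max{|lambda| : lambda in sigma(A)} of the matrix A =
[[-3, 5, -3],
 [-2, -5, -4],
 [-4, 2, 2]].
r(A) ≈ 6.6875

The eigenvalues of A are the roots of its characteristic polynomial. With M = A (coefficients from the trace, the sum of principal 2x2 minors, and det A):
  p(λ) = det(λ I - M) = λ^3 + 6λ^2 + 5λ - 178.
No integer candidate from the rational root theorem (±divisors of 178) is a root, so the roots are irrational. The cubic discriminant is Δ = -797396 < 0, so there is one real root and a complex-conjugate pair. p(3) = -82 and p(4) = 2 have opposite signs, so a root lies in (3, 4); Newton's method refines it to λ ≈ 3.9801. Dividing out (λ - (3.9801)) leaves approximately λ^2 + 9.9801λ + 44.7222. For λ^2 + 9.9801λ + 44.7222 the discriminant is -79.2858. It is negative, so the remaining roots are the complex-conjugate pair λ ≈ -4.9901 ± 4.4521i. Their product equals the constant term, so |λ|^2 ≈ 44.7222 and |λ| ≈ 6.6875.
Thus the eigenvalues (to 4 decimals) are 3.9801 (modulus 3.9801); -4.9901 ± 4.4521i (modulus 6.6875). The spectral radius is the largest modulus: r(A) ≈ 6.6875. (Cross-check: r(A) ≤ ||A||_2 ≈ 7.7688; equality holds whenever A is normal, though it can also hold for some non-normal A.)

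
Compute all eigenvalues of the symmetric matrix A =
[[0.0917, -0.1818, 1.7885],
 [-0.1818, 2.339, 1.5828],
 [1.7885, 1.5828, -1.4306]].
sigma(A) ≈ {-3, 1, 3}

A is real symmetric, so its spectrum consists of real eigenvalues. Expanding the characteristic polynomial of the displayed matrix gives
  det(λ I - A) = p(λ) = λ^3 + (-1)λ^2 + (-9)λ + (9).
Solving p(λ) = 0 yields eigenvalues ≈ -3, 1, 3. (A is shown rounded to 4 decimals, so these recover the underlying integer eigenvalues to within that precision.)
Verification: the trace of A = 1 equals the sum of eigenvalues 1, and det(A) ≈ -9.0004 matches the eigenvalue product -9.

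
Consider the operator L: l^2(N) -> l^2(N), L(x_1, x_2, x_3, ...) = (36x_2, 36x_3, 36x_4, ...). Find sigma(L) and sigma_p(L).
sigma(L) = closed disk {z in C : |z| ≤ 36}; sigma_p(L) = open disk {z in C : |z| < 36}

Note L = 36·V where V is the unit left shift (V x)_k = x_{k+1}; so sigma(L) = 36·sigma(V) and ||L|| = 36||V||. ||L x||^2 = 1296sum_{k≥2} |x_k|^2 ≤ 1296||x||^2, with equality on {x : x_1 = 0}, so ||L|| = 36. For any lambda with |lambda| < 36, set r = lambda/36 (|r| < 1); the vector x = (1, r, r^2, ...) is in l^2 and satisfies L x = 36(r, r^2, ...) = lambda x, so lambda is an eigenvalue. On the boundary |lambda| = 36 the geometric series diverges, so no l^2 eigenvector exists, but these lambda lie in the approximate point spectrum. Hence sigma(L) is the closed disk of radius 36 and sigma_p(L) is the open disk.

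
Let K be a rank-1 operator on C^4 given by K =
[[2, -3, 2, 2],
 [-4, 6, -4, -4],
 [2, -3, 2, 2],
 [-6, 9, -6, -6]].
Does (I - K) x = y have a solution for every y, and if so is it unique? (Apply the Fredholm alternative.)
(I - K) is invertible (det(I - K) = -3 ≠ 0), so for every y in C^4 the equation (I - K) x = y has a unique solution.

K has rank 1, so it is an outer product K = u v^T: every row of K is a multiple of one row vector. Reading off the entries, u = (1, -2, 1, -3) and v = (2, -3, 2, 2) (row i of K equals u_i·v^T). A rank-one matrix u v^T satisfies K u = u (v·u) and kills the (3)-dimensional subspace v^⊥, so its characteristic polynomial is lambda^3 (lambda - v·u) with v·u = tr K = 4. Hence the eigenvalues of I - K are 1 (multiplicity 3) and 1 - (4) = -3, so det(I - K) = -3. (Direct check: I - K =
[[-1, 3, -2, -2],
 [4, -5, 4, 4],
 [-2, 3, -1, -2],
 [6, -9, 6, 7]]
has determinant -3.) The finite-dimensional Fredholm alternative says: either (I - K) is invertible, or ker(I - K) ≠ {0} and then range(I - K) = ker((I - K)^*)^⊥, with dim ker(I - K) = dim ker((I - K)^*). Since det(I - K) ≠ 0, 1 is not an eigenvalue of K and ker(I - K) = {0}, so we are in the first case: for every y there is a unique x = (I - K)^(-1) y. Explicitly, by the Sherman–Morrison formula, (I - u v^T)^(-1) = I + u v^T/(1 - v·u), i.e. (I - K)^(-1) = I + K/(-3).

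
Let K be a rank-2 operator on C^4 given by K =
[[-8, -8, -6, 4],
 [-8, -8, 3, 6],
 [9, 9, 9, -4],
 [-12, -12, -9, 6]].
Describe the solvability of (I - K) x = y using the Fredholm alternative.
(I - K) is invertible (det(I - K) = -73 ≠ 0), so for every y in C^4 the equation (I - K) x = y has a unique solution.

K has rank 2 and factors as K = U V^T = u1 v1^T + u2 v2^T with u1 = (2, 3, -2, 3), v1 = (-3, -3, 0, 2), u2 = (2, -1, -3, 3), v2 = (-1, -1, -3, 0) (multiplying out reproduces the displayed K). The nonzero eigenvalues of U V^T coincide with those of the 2 x 2 matrix G = V^T U = [[v1·u1, v1·u2], [v2·u1, v2·u2]] = [[-9, 3], [1, 8]], and by the Sylvester determinant identity det(I_4 - U V^T) = det(I_2 - V^T U) = det([[10, -3], [-1, -7]]) = (10)(-7) - (-3)(-1) = -73. (Direct check: I - K =
[[9, 8, 6, -4],
 [8, 9, -3, -6],
 [-9, -9, -8, 4],
 [12, 12, 9, -5]]
has determinant -73.) The finite-dimensional Fredholm alternative says: either (I - K) is invertible, or ker(I - K) ≠ {0} and then range(I - K) = ker((I - K)^*)^⊥, with dim ker(I - K) = dim ker((I - K)^*). Since det(I - K) ≠ 0, 1 is not an eigenvalue of K and ker(I - K) = {0}, so we are in the first case: for every y there is a unique x = (I - K)^(-1) y. (Explicitly, by the Woodbury identity, (I - U V^T)^(-1) = I + U (I_2 - G)^(-1) V^T.)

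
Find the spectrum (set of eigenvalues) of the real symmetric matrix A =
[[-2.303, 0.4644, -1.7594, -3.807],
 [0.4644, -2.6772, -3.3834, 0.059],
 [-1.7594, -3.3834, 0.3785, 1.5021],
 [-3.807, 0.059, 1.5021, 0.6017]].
sigma(A) ≈ {-5, 1, 5} (-5 with multiplicity 2)

A is real symmetric, so its spectrum consists of real eigenvalues. Expanding the characteristic polynomial of the displayed matrix gives
  det(λ I - A) = p(λ) = λ^4 + (4)λ^3 + (-30)λ^2 + (-100)λ + (124.9958).
Solving p(λ) = 0 yields eigenvalues ≈ -5, -5, 1, 5. (A is shown rounded to 4 decimals, so these recover the underlying integer eigenvalues to within that precision.)
Verification: the trace of A = -4 equals the sum of eigenvalues -4, and det(A) ≈ 124.9958 matches the eigenvalue product 125.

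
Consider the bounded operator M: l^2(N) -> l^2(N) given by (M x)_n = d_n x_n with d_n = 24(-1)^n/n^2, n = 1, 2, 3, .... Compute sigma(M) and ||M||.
sigma(M) = {24(-1)^n/n^2 : n ≥ 1} ∪ {0}; ||M|| = 24

A bounded diagonal operator on l^2 with diagonal entries d_n has spectrum equal to the closure of {d_n : n ≥ 1}: every d_n is an eigenvalue (with eigenvector e_n), so {d_n} ⊂ sigma(M); the spectrum is closed, so its closure is too; and for lambda not in the closure, (M - lambda I) has bounded inverse (the diagonal entries 1/(d_n - lambda) are bounded). For our sequence d_n = 24(-1)^n/n^2, n = 1, 2, 3, ...:
  - {d_n} = {24(-1)^n/n^2 : n ≥ 1}; the only limit point is 0
  - closure = {24(-1)^n/n^2 : n ≥ 1} ∪ {0}
For the norm: a diagonal operator has ||M|| = sup_n |d_n|. Here |d_n| = 24/n^2 is decreasing, so sup_n |d_n| = |d_1| = 24. So ||M|| = 24.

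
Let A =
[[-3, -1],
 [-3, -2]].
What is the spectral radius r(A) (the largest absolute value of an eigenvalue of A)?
r(A) = (5 + sqrt(13))/2 ≈ 4.3028

The eigenvalues of A are the roots of its characteristic polynomial. With M = A (coefficients from the trace and determinant):
  p(λ) = det(λ I - M) = λ^2 + 5λ + 3.
For λ^2 + 5λ + 3 the discriminant is 13. It is nonnegative but not a perfect square, so the roots are real and irrational: λ = (-5 ± sqrt(13))/2 ≈ -0.6972, -4.3028.
Thus the eigenvalues (to 4 decimals) are -0.6972 (modulus 0.6972); -4.3028 (modulus 4.3028). The spectral radius is the largest modulus: r(A) = (5 + sqrt(13))/2 ≈ 4.3028. (Cross-check: r(A) ≤ ||A||_2 ≈ 4.7541; equality holds whenever A is normal, though it can also hold for some non-normal A.)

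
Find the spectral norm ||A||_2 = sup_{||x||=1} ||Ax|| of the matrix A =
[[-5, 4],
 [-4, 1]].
||A||_2 = sqrt((58 + sqrt(2880))/2) ≈ 7.4721 (= sqrt(largest eigenvalue of A^T A))

||A||_2 = sigma_max(A) = sqrt(lambda_max(A^T A)). Form the symmetric matrix M = A^T A =
[[41, -24],
 [-24, 17]].
Its characteristic polynomial (trace, determinant of M give the coefficients) is
  p(λ) = det(λ I - M) = λ^2 - 58λ + 121.
For λ^2 - 58λ + 121 the discriminant is 2880. It is nonnegative but not a perfect square, so the roots are real and irrational: λ = (58 ± sqrt(2880))/2 ≈ 55.8328, 2.1672.
So the eigenvalues of A^T A are ≈ 2.1672, 55.8328 (all ≥ 0, as they must be for A^T A). The largest is λ_max = (58 + sqrt(2880))/2 ≈ 55.8328, hence ||A||_2 = sqrt(λ_max) = sqrt((58 + sqrt(2880))/2) ≈ 7.4721.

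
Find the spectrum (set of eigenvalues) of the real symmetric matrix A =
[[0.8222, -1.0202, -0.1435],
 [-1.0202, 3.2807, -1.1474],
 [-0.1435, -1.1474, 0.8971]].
sigma(A) ≈ {0, 1, 4}

A is real symmetric, so its spectrum consists of real eigenvalues. Expanding the characteristic polynomial of the displayed matrix gives
  det(λ I - A) = p(λ) = λ^3 + (-5)λ^2 + (4)λ + (0).
Solving p(λ) = 0 yields eigenvalues ≈ 0, 1, 4. (A is shown rounded to 4 decimals, so these recover the underlying integer eigenvalues to within that precision.)
Verification: the trace of A = 5 equals the sum of eigenvalues 5, and det(A) ≈ 0.0002 matches the eigenvalue product 0.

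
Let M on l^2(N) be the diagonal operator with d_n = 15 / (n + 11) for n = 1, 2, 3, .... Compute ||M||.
||M|| = 5/4 (attained at n = 1)

For M diagonal, ||M|| = sup_n |d_n| = sup_n 15/(n + 11). This is positive and strictly decreasing in n, so the supremum is attained at n = 1: d_1 = 15/(1 + 11) = 5/4. Hence ||M|| = 5/4.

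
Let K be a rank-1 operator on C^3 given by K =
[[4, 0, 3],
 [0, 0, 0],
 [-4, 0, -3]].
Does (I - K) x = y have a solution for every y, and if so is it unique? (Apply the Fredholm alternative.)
(I - K) is singular (det(I - K) = 0, i.e. 1 ∈ sigma(K)). (I - K) x = y is solvable iff y ⊥ ker((I - K)^*) = span{(4, 0, 3)}, i.e. iff 4y_1 + 3y_3 = 0. When solvable, the solutions are x = y + c·(1, 0, -1), c arbitrary (ker(I - K) = span{(1, 0, -1)}, dimension 1).

K has rank 1, so it is an outer product K = u v^T: every row of K is a multiple of one row vector. Reading off the entries, u = (1, 0, -1) and v = (4, 0, 3) (row i of K equals u_i·v^T). A rank-one matrix u v^T satisfies K u = u (v·u) and kills the (2)-dimensional subspace v^⊥, so its characteristic polynomial is lambda^2 (lambda - v·u) with v·u = tr K = 1. Hence the eigenvalues of I - K are 1 (multiplicity 2) and 1 - (1) = 0, so det(I - K) = 0. (Direct check: I - K =
[[-3, 0, -3],
 [0, 1, 0],
 [4, 0, 4]]
has determinant 0.) So 1 is an eigenvalue of K and (I - K) is not invertible. The finite-dimensional Fredholm alternative says: either (I - K) is invertible, or ker(I - K) ≠ {0} and then range(I - K) = ker((I - K)^*)^⊥, with dim ker(I - K) = dim ker((I - K)^*). We are in the second case, so we need both kernels. Kernel of I - K: (I - K) u = u - u (v·u) = u - u = 0, so ker(I - K) = span{u} = span{(1, 0, -1)} (it is exactly 1-dimensional because rank(I - K) = 2). Kernel of the adjoint: K is real, so (I - K)^* = I - K^T = I - v u^T, and (I - v u^T) v = v - v (u·v) = 0; hence ker((I - K)^*) = span{v} = span{(4, 0, 3)}. Therefore (I - K) x = y is solvable iff <y, v> = 0, i.e. iff 4y_1 + 3y_3 = 0. When this holds, K y = u (v·y) = 0, so (I - K) y = y and x = y is a particular solution; the full solution set is the line x = y + c·u = y + c·(1, 0, -1), c ∈ C.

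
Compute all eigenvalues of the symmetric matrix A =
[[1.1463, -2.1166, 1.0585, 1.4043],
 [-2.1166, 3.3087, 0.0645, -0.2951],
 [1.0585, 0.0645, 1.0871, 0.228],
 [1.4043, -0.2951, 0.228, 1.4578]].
sigma(A) ≈ {-1, 1, 2, 5}

A is real symmetric, so its spectrum consists of real eigenvalues. Expanding the characteristic polynomial of the displayed matrix gives
  det(λ I - A) = p(λ) = λ^4 + (-7)λ^3 + (9)λ^2 + (7)λ + (-10).
Solving p(λ) = 0 yields eigenvalues ≈ -1, 1, 2, 5. (A is shown rounded to 4 decimals, so these recover the underlying integer eigenvalues to within that precision.)
Verification: the trace of A = 7 equals the sum of eigenvalues 7, and det(A) ≈ -9.9996 matches the eigenvalue product -10.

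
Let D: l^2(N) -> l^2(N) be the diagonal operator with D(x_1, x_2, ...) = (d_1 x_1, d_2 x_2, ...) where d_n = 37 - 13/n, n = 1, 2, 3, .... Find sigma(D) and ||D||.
sigma(D) = {37 - 13/n : n ≥ 1} ∪ {37}; ||D|| = 37

A bounded diagonal operator on l^2 with diagonal entries d_n has spectrum equal to the closure of {d_n : n ≥ 1}: every d_n is an eigenvalue (with eigenvector e_n), so {d_n} ⊂ sigma(D); the spectrum is closed, so its closure is too; and for lambda not in the closure, (D - lambda I) has bounded inverse (the diagonal entries 1/(d_n - lambda) are bounded). For our sequence d_n = 37 - 13/n, n = 1, 2, 3, ...:
  - {d_n} = {37 - 13/n : n ≥ 1}; the only limit point is 37
  - closure = {37 - 13/n : n ≥ 1} ∪ {37}
For the norm: a diagonal operator has ||D|| = sup_n |d_n|. Here d_n = 37 - 13/n increases monotonically from d_1 = 24 toward 37, with all terms in [24, 37); so sup_n |d_n| = 37 (the supremum is the limit, not attained). So ||D|| = 37.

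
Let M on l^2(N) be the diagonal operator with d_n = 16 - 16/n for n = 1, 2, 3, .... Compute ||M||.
||M|| = 16

For a diagonal operator on l^2 with entries d_n, ||M|| = sup_n |d_n|. Here d_1 = 0, d_2 = 8, ..., and d_n = 16 - 16/n increases monotonically toward 16. All terms lie in [0, 16), so |d_n| = d_n and the supremum is the limit 16, which is not attained by any individual d_n. Hence ||M|| = 16.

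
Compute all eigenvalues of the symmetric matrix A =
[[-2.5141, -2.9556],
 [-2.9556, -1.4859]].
sigma(A) ≈ {-5, 1}

A is real symmetric, so its spectrum consists of real eigenvalues. Expanding the characteristic polynomial of the displayed matrix gives
  det(λ I - A) = p(λ) = λ^2 + (4)λ + (-5).
Solving p(λ) = 0 yields eigenvalues ≈ -5, 1. (A is shown rounded to 4 decimals, so these recover the underlying integer eigenvalues to within that precision.)
Verification: the trace of A = -4 equals the sum of eigenvalues -4, and det(A) ≈ -4.9999 matches the eigenvalue product -5.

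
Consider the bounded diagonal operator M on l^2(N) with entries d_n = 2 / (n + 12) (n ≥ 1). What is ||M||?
||M|| = 2/13 (attained at n = 1)

For M diagonal, ||M|| = sup_n |d_n| = sup_n 2/(n + 12). This is positive and strictly decreasing in n, so the supremum is attained at n = 1: d_1 = 2/(1 + 12) = 2/13. Hence ||M|| = 2/13.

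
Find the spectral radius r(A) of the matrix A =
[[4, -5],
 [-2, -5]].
r(A) = 6

The eigenvalues of A are the roots of its characteristic polynomial. With M = A (coefficients from the trace and determinant):
  p(λ) = det(λ I - M) = λ^2 + λ - 30.
For λ^2 + λ - 30 the discriminant is 121. It is a perfect square (11^2), so the roots are rational: λ = (-1 ± 11)/2 = 5, -6.
Thus the eigenvalues (to 4 decimals) are 5 (modulus 5); -6 (modulus 6). The spectral radius is the largest modulus: r(A) = 6. (Cross-check: r(A) ≤ ||A||_2 ≈ 7.282; equality holds whenever A is normal, though it can also hold for some non-normal A.)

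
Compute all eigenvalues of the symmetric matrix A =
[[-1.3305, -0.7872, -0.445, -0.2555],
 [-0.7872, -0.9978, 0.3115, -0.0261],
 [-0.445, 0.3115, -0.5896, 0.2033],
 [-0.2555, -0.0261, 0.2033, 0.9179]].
sigma(A) ≈ {-2, -1, 0, 1}

A is real symmetric, so its spectrum consists of real eigenvalues. Expanding the characteristic polynomial of the displayed matrix gives
  det(λ I - A) = p(λ) = λ^4 + (2)λ^3 + (-1)λ^2 + (-2)λ + (0).
Solving p(λ) = 0 yields eigenvalues ≈ -2, -1, 0, 1. (A is shown rounded to 4 decimals, so these recover the underlying integer eigenvalues to within that precision.)
Verification: the trace of A = -2 equals the sum of eigenvalues -2, and det(A) ≈ -0.0001 matches the eigenvalue product 0.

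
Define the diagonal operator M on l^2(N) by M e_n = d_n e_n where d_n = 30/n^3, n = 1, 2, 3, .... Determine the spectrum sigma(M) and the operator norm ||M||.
sigma(M) = {30/n^3 : n ≥ 1} ∪ {0}; ||M|| = 30

A bounded diagonal operator on l^2 with diagonal entries d_n has spectrum equal to the closure of {d_n : n ≥ 1}: every d_n is an eigenvalue (with eigenvector e_n), so {d_n} ⊂ sigma(M); the spectrum is closed, so its closure is too; and for lambda not in the closure, (M - lambda I) has bounded inverse (the diagonal entries 1/(d_n - lambda) are bounded). For our sequence d_n = 30/n^3, n = 1, 2, 3, ...:
  - {d_n} = {30/n^3 : n ≥ 1}; the only limit point is 0
  - closure = {30/n^3 : n ≥ 1} ∪ {0}
For the norm: a diagonal operator has ||M|| = sup_n |d_n|. Here d_n = 30/n^3 is positive and decreasing, so sup_n |d_n| = d_1 = 30. So ||M|| = 30.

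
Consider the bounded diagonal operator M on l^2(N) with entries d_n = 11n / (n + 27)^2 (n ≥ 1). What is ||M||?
||M|| = 11/108 (attained at n = 27)

For M diagonal, ||M|| = sup_n |d_n|. Treat f(x) = 11x / (x + 27)^2 for real x > 0. By the quotient rule, f'(x) = 11(27 - x)/(x + 27)^3, which is positive for x < 27 and negative for x > 27. So f has a unique maximum at x = 27, and since 27 is a positive integer, the supremum over n ≥ 1 is attained at n = 27: d_27 = 11·27/(27 + 27)^2 = 11·27/2916 = 11/108. Hence ||M|| = 11/108.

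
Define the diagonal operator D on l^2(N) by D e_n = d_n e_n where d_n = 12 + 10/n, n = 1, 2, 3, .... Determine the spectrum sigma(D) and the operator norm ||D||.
sigma(D) = {12 + 10/n : n ≥ 1} ∪ {12}; ||D|| = 22

A bounded diagonal operator on l^2 with diagonal entries d_n has spectrum equal to the closure of {d_n : n ≥ 1}: every d_n is an eigenvalue (with eigenvector e_n), so {d_n} ⊂ sigma(D); the spectrum is closed, so its closure is too; and for lambda not in the closure, (D - lambda I) has bounded inverse (the diagonal entries 1/(d_n - lambda) are bounded). For our sequence d_n = 12 + 10/n, n = 1, 2, 3, ...:
  - {d_n} = {12 + 10/n : n ≥ 1}; the only limit point is 12
  - closure = {12 + 10/n : n ≥ 1} ∪ {12}
For the norm: a diagonal operator has ||D|| = sup_n |d_n|. Here d_n = 12 + 10/n is positive and decreasing, so sup_n |d_n| = d_1 = 12 + 10 = 22. So ||D|| = 22.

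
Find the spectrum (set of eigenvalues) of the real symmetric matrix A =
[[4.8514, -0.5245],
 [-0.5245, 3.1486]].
sigma(A) ≈ {3, 5}

A is real symmetric, so its spectrum consists of real eigenvalues. Expanding the characteristic polynomial of the displayed matrix gives
  det(λ I - A) = p(λ) = λ^2 + (-8)λ + (15).
Solving p(λ) = 0 yields eigenvalues ≈ 3, 5. (A is shown rounded to 4 decimals, so these recover the underlying integer eigenvalues to within that precision.)
Verification: the trace of A = 8 equals the sum of eigenvalues 8, and det(A) ≈ 15.0000 matches the eigenvalue product 15.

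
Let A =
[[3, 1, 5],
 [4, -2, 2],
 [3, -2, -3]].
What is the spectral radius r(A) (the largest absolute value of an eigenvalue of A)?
r(A) ≈ 5.2075

The eigenvalues of A are the roots of its characteristic polynomial. With M = A (coefficients from the trace, the sum of principal 2x2 minors, and det A):
  p(λ) = det(λ I - M) = λ^3 + 2λ^2 - 24λ - 38.
No integer candidate from the rational root theorem (±divisors of 38) is a root, so the roots are irrational. The cubic discriminant is Δ = 52660 > 0, so there are three distinct real roots. p(-6) = -38 and p(-5) = 7 have opposite signs, so a root lies in (-6, -5); Newton's method refines it to λ ≈ -5.2075. p(-2) = 10 and p(-1) = -13 have opposite signs, so a root lies in (-2, -1); Newton's method refines it to λ ≈ -1.5378. p(4) = -38 and p(5) = 17 have opposite signs, so a root lies in (4, 5); Newton's method refines it to λ ≈ 4.7453. Check (Vieta): the three roots sum to -2, matching tr M = -2.
Thus the eigenvalues (to 4 decimals) are -5.2075 (modulus 5.2075); -1.5378 (modulus 1.5378); 4.7453 (modulus 4.7453). The spectral radius is the largest modulus: r(A) ≈ 5.2075. (Cross-check: r(A) ≤ ||A||_2 ≈ 7.0885; equality holds whenever A is normal, though it can also hold for some non-normal A.)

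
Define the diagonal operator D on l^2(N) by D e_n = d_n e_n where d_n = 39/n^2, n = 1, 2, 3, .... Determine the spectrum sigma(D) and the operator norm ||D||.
sigma(D) = {39/n^2 : n ≥ 1} ∪ {0}; ||D|| = 39

A bounded diagonal operator on l^2 with diagonal entries d_n has spectrum equal to the closure of {d_n : n ≥ 1}: every d_n is an eigenvalue (with eigenvector e_n), so {d_n} ⊂ sigma(D); the spectrum is closed, so its closure is too; and for lambda not in the closure, (D - lambda I) has bounded inverse (the diagonal entries 1/(d_n - lambda) are bounded). For our sequence d_n = 39/n^2, n = 1, 2, 3, ...:
  - {d_n} = {39/n^2 : n ≥ 1}; the only limit point is 0
  - closure = {39/n^2 : n ≥ 1} ∪ {0}
For the norm: a diagonal operator has ||D|| = sup_n |d_n|. Here d_n = 39/n^2 is positive and decreasing, so sup_n |d_n| = d_1 = 39. So ||D|| = 39.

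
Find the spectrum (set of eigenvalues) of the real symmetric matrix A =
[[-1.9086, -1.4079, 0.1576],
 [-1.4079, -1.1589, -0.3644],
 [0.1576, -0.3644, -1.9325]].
sigma(A) ≈ {-3, -2, 0}

A is real symmetric, so its spectrum consists of real eigenvalues. Expanding the characteristic polynomial of the displayed matrix gives
  det(λ I - A) = p(λ) = λ^3 + (5)λ^2 + (6)λ + (0).
Solving p(λ) = 0 yields eigenvalues ≈ -3, -2, 0. (A is shown rounded to 4 decimals, so these recover the underlying integer eigenvalues to within that precision.)
Verification: the trace of A = -5 equals the sum of eigenvalues -5, and det(A) ≈ 0.0000 matches the eigenvalue product 0.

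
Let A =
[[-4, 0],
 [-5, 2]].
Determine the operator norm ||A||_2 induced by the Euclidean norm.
||A||_2 = sqrt((45 + sqrt(1769))/2) ≈ 6.5977 (= sqrt(largest eigenvalue of A^T A))

||A||_2 = sigma_max(A) = sqrt(lambda_max(A^T A)). Form the symmetric matrix M = A^T A =
[[41, -10],
 [-10, 4]].
Its characteristic polynomial (trace, determinant of M give the coefficients) is
  p(λ) = det(λ I - M) = λ^2 - 45λ + 64.
For λ^2 - 45λ + 64 the discriminant is 1769. It is nonnegative but not a perfect square, so the roots are real and irrational: λ = (45 ± sqrt(1769))/2 ≈ 43.5297, 1.4703.
So the eigenvalues of A^T A are ≈ 1.4703, 43.5297 (all ≥ 0, as they must be for A^T A). The largest is λ_max = (45 + sqrt(1769))/2 ≈ 43.5297, hence ||A||_2 = sqrt(λ_max) = sqrt((45 + sqrt(1769))/2) ≈ 6.5977.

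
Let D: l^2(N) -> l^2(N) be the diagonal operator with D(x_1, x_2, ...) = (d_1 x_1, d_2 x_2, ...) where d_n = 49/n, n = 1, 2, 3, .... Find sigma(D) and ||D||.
sigma(D) = {49/n : n ≥ 1} ∪ {0}; ||D|| = 49

A bounded diagonal operator on l^2 with diagonal entries d_n has spectrum equal to the closure of {d_n : n ≥ 1}: every d_n is an eigenvalue (with eigenvector e_n), so {d_n} ⊂ sigma(D); the spectrum is closed, so its closure is too; and for lambda not in the closure, (D - lambda I) has bounded inverse (the diagonal entries 1/(d_n - lambda) are bounded). For our sequence d_n = 49/n, n = 1, 2, 3, ...:
  - {d_n} = {49/n : n ≥ 1}; the only limit point is 0
  - closure = {49/n : n ≥ 1} ∪ {0}
For the norm: a diagonal operator has ||D|| = sup_n |d_n|. Here d_n = 49/n is positive and decreasing, so sup_n |d_n| = d_1 = 49. So ||D|| = 49.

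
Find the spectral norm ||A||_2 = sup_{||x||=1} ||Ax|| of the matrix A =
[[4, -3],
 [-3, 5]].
||A||_2 = sqrt((59 + sqrt(2997))/2) ≈ 7.5414 (= sqrt(largest eigenvalue of A^T A))

||A||_2 = sigma_max(A) = sqrt(lambda_max(A^T A)). Form the symmetric matrix M = A^T A =
[[25, -27],
 [-27, 34]].
Its characteristic polynomial (trace, determinant of M give the coefficients) is
  p(λ) = det(λ I - M) = λ^2 - 59λ + 121.
For λ^2 - 59λ + 121 the discriminant is 2997. It is nonnegative but not a perfect square, so the roots are real and irrational: λ = (59 ± sqrt(2997))/2 ≈ 56.8724, 2.1276.
So the eigenvalues of A^T A are ≈ 2.1276, 56.8724 (all ≥ 0, as they must be for A^T A). The largest is λ_max = (59 + sqrt(2997))/2 ≈ 56.8724, hence ||A||_2 = sqrt(λ_max) = sqrt((59 + sqrt(2997))/2) ≈ 7.5414.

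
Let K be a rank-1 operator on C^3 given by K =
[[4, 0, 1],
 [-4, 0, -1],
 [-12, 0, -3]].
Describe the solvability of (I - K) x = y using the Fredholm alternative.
(I - K) is singular (det(I - K) = 0, i.e. 1 ∈ sigma(K)). (I - K) x = y is solvable iff y ⊥ ker((I - K)^*) = span{(4, 0, 1)}, i.e. iff 4y_1 + y_3 = 0. When solvable, the solutions are x = y + c·(1, -1, -3), c arbitrary (ker(I - K) = span{(1, -1, -3)}, dimension 1).

K has rank 1, so it is an outer product K = u v^T: every row of K is a multiple of one row vector. Reading off the entries, u = (1, -1, -3) and v = (4, 0, 1) (row i of K equals u_i·v^T). A rank-one matrix u v^T satisfies K u = u (v·u) and kills the (2)-dimensional subspace v^⊥, so its characteristic polynomial is lambda^2 (lambda - v·u) with v·u = tr K = 1. Hence the eigenvalues of I - K are 1 (multiplicity 2) and 1 - (1) = 0, so det(I - K) = 0. (Direct check: I - K =
[[-3, 0, -1],
 [4, 1, 1],
 [12, 0, 4]]
has determinant 0.) So 1 is an eigenvalue of K and (I - K) is not invertible. The finite-dimensional Fredholm alternative says: either (I - K) is invertible, or ker(I - K) ≠ {0} and then range(I - K) = ker((I - K)^*)^⊥, with dim ker(I - K) = dim ker((I - K)^*). We are in the second case, so we need both kernels. Kernel of I - K: (I - K) u = u - u (v·u) = u - u = 0, so ker(I - K) = span{u} = span{(1, -1, -3)} (it is exactly 1-dimensional because rank(I - K) = 2). Kernel of the adjoint: K is real, so (I - K)^* = I - K^T = I - v u^T, and (I - v u^T) v = v - v (u·v) = 0; hence ker((I - K)^*) = span{v} = span{(4, 0, 1)}. Therefore (I - K) x = y is solvable iff <y, v> = 0, i.e. iff 4y_1 + y_3 = 0. When this holds, K y = u (v·y) = 0, so (I - K) y = y and x = y is a particular solution; the full solution set is the line x = y + c·u = y + c·(1, -1, -3), c ∈ C.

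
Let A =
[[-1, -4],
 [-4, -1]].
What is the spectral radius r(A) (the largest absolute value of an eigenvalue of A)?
r(A) = 5

The eigenvalues of A are the roots of its characteristic polynomial. With M = A (coefficients from the trace and determinant):
  p(λ) = det(λ I - M) = λ^2 + 2λ - 15.
For λ^2 + 2λ - 15 the discriminant is 64. It is a perfect square (8^2), so the roots are rational: λ = (-2 ± 8)/2 = 3, -5.
Thus the eigenvalues (to 4 decimals) are 3 (modulus 3); -5 (modulus 5). The spectral radius is the largest modulus: r(A) = 5. (Cross-check: r(A) ≤ ||A||_2 ≈ 5; equality holds whenever A is normal, though it can also hold for some non-normal A.)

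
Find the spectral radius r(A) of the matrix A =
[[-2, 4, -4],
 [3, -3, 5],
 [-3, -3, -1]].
r(A) = 6

The eigenvalues of A are the roots of its characteristic polynomial. With M = A (coefficients from the trace, the sum of principal 2x2 minors, and det A):
  p(λ) = det(λ I - M) = λ^3 + 6λ^2 + 2λ + 12.
By the rational root theorem any rational root is an integer divisor of 12. Testing λ = -6: p(-6) = -216 + 216 - 12 + 12 = 0, so λ = -6 is a root. Dividing out (λ + 6) leaves p(λ) = (λ + 6)(λ^2 + 2). For λ^2 + 2 the discriminant is -8. It is negative, so the roots are the complex-conjugate pair λ = 0 ± (sqrt(8)/2) i ≈ 0 ± 1.4142i. For a conjugate pair the product of the roots equals the constant term, so |λ|^2 = 2 and |λ| = sqrt(2) ≈ 1.4142.
Thus the eigenvalues (to 4 decimals) are 0 ± 1.4142i (modulus 1.4142); -6 (modulus 6). The spectral radius is the largest modulus: r(A) = 6. (Cross-check: r(A) ≤ ||A||_2 ≈ 8.8179; equality holds whenever A is normal, though it can also hold for some non-normal A.)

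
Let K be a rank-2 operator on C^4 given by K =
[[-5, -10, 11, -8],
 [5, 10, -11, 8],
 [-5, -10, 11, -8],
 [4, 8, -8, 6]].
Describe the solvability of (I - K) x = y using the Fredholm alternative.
(I - K) is invertible (det(I - K) = -21 ≠ 0), so for every y in C^4 the equation (I - K) x = y has a unique solution.

K has rank 2 and factors as K = U V^T = u1 v1^T + u2 v2^T with u1 = (3, -3, 3, -2), v1 = (-1, -2, 3, -2), u2 = (-2, 2, -2, 2), v2 = (1, 2, -1, 1) (multiplying out reproduces the displayed K). The nonzero eigenvalues of U V^T coincide with those of the 2 x 2 matrix G = V^T U = [[v1·u1, v1·u2], [v2·u1, v2·u2]] = [[16, -12], [-8, 6]], and by the Sylvester determinant identity det(I_4 - U V^T) = det(I_2 - V^T U) = det([[-15, 12], [8, -5]]) = (-15)(-5) - (12)(8) = -21. (Direct check: I - K =
[[6, 10, -11, 8],
 [-5, -9, 11, -8],
 [5, 10, -10, 8],
 [-4, -8, 8, -5]]
has determinant -21.) The finite-dimensional Fredholm alternative says: either (I - K) is invertible, or ker(I - K) ≠ {0} and then range(I - K) = ker((I - K)^*)^⊥, with dim ker(I - K) = dim ker((I - K)^*). Since det(I - K) ≠ 0, 1 is not an eigenvalue of K and ker(I - K) = {0}, so we are in the first case: for every y there is a unique x = (I - K)^(-1) y. (Explicitly, by the Woodbury identity, (I - U V^T)^(-1) = I + U (I_2 - G)^(-1) V^T.)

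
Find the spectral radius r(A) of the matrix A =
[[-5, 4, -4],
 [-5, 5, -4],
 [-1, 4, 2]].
r(A) ≈ 3.333

The eigenvalues of A are the roots of its characteristic polynomial. With M = A (coefficients from the trace, the sum of principal 2x2 minors, and det A):
  p(λ) = det(λ I - M) = λ^3 - 2λ^2 + 7λ + 14.
No integer candidate from the rational root theorem (±divisors of 14) is a root, so the roots are irrational. The cubic discriminant is Δ = -9548 < 0, so there is one real root and a complex-conjugate pair. p(-2) = -16 and p(-1) = 4 have opposite signs, so a root lies in (-2, -1); Newton's method refines it to λ ≈ -1.2603. Dividing out (λ - (-1.2603)) leaves approximately λ^2 - 3.2603λ + 11.1088. For λ^2 - 3.2603λ + 11.1088 the discriminant is -33.8058. It is negative, so the remaining roots are the complex-conjugate pair λ ≈ 1.6301 ± 2.9071i. Their product equals the constant term, so |λ|^2 ≈ 11.1088 and |λ| ≈ 3.333.
Thus the eigenvalues (to 4 decimals) are -1.2603 (modulus 1.2603); 1.6301 ± 2.9071i (modulus 3.333). The spectral radius is the largest modulus: r(A) ≈ 3.333. (Cross-check: r(A) ≤ ||A||_2 ≈ 11.2672; equality holds whenever A is normal, though it can also hold for some non-normal A.)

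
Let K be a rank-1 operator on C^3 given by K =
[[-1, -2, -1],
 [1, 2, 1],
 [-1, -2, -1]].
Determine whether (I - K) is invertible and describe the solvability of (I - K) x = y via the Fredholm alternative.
(I - K) is invertible (det(I - K) = 1 ≠ 0), so for every y in C^3 the equation (I - K) x = y has a unique solution.

K has rank 1, so it is an outer product K = u v^T: every row of K is a multiple of one row vector. Reading off the entries, u = (1, -1, 1) and v = (-1, -2, -1) (row i of K equals u_i·v^T). A rank-one matrix u v^T satisfies K u = u (v·u) and kills the (2)-dimensional subspace v^⊥, so its characteristic polynomial is lambda^2 (lambda - v·u) with v·u = tr K = 0. Hence the eigenvalues of I - K are 1 (multiplicity 2) and 1 - (0) = 1, so det(I - K) = 1. (Direct check: I - K =
[[2, 2, 1],
 [-1, -1, -1],
 [1, 2, 2]]
has determinant 1.) The finite-dimensional Fredholm alternative says: either (I - K) is invertible, or ker(I - K) ≠ {0} and then range(I - K) = ker((I - K)^*)^⊥, with dim ker(I - K) = dim ker((I - K)^*). Since det(I - K) ≠ 0, 1 is not an eigenvalue of K and ker(I - K) = {0}, so we are in the first case: for every y there is a unique x = (I - K)^(-1) y. Explicitly, by the Sherman–Morrison formula, (I - u v^T)^(-1) = I + u v^T/(1 - v·u), i.e. (I - K)^(-1) = I + K.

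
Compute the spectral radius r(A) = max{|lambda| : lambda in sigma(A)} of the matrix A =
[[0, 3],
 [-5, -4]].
r(A) = sqrt(15) ≈ 3.873

The eigenvalues of A are the roots of its characteristic polynomial. With M = A (coefficients from the trace and determinant):
  p(λ) = det(λ I - M) = λ^2 + 4λ + 15.
For λ^2 + 4λ + 15 the discriminant is -44. It is negative, so the roots are the complex-conjugate pair λ = -2 ± (sqrt(44)/2) i ≈ -2 ± 3.3166i. For a conjugate pair the product of the roots equals the constant term, so |λ|^2 = 15 and |λ| = sqrt(15) ≈ 3.873.
Thus the eigenvalues (to 4 decimals) are -2 ± 3.3166i (modulus 3.873). The spectral radius is the largest modulus: r(A) = sqrt(15) ≈ 3.873. (Cross-check: r(A) ≤ ||A||_2 ≈ 6.7082; equality holds whenever A is normal, though it can also hold for some non-normal A.)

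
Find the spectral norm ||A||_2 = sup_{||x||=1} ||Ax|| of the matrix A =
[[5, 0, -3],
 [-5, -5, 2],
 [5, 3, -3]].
||A||_2 ≈ 10.927 (= sqrt(largest eigenvalue of A^T A))

||A||_2 = sigma_max(A) = sqrt(lambda_max(A^T A)). Form the symmetric matrix M = A^T A =
[[75, 40, -40],
 [40, 34, -19],
 [-40, -19, 22]].
Its characteristic polynomial (trace, sum of principal 2x2 minors, determinant of M give the coefficients) is
  p(λ) = det(λ I - M) = λ^3 - 131λ^2 + 1387λ - 225.
No integer candidate from the rational root theorem (±divisors of 225) is a root, so the roots are irrational. The cubic discriminant is Δ = 21051953472 > 0, so there are three distinct real roots. p(0) = -225 and p(1) = 1032 have opposite signs, so a root lies in (0, 1); Newton's method refines it to λ ≈ 0.1648. p(11) = 512 and p(12) = -717 have opposite signs, so a root lies in (11, 12); Newton's method refines it to λ ≈ 11.4359. p(119) = -5104 and p(120) = 7815 have opposite signs, so a root lies in (119, 120); Newton's method refines it to λ ≈ 119.3993. Check (Vieta): the three roots sum to 131, matching tr M = 131.
So the eigenvalues of A^T A are ≈ 0.1648, 11.4359, 119.3993 (all ≥ 0, as they must be for A^T A). The largest is λ_max ≈ 119.3993, hence ||A||_2 = sqrt(λ_max) ≈ 10.927.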